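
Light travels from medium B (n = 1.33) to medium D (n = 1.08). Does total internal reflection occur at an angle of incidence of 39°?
θc = arcsin(n₂/n₁) = 54.29°; 39° < θc, so no — the ray refracts.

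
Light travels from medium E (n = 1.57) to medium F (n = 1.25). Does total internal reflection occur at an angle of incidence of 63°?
θc = arcsin(n₂/n₁) = 52.77°; 63° > θc, so yes — total internal reflection.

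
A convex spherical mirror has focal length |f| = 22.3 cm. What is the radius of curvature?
R = 2|f| = 44.6 cm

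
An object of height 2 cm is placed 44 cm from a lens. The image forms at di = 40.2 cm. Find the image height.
hi = (-di/do) × ho = -1.827 cm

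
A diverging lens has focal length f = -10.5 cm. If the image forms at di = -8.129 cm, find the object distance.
1/do = 1/f − 1/di → do = 36 cm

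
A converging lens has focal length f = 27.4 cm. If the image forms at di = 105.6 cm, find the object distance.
1/do = 1/f − 1/di → do = 37 cm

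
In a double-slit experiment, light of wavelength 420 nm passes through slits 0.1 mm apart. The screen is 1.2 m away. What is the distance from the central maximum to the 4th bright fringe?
y = mλL/d = 20.16 mm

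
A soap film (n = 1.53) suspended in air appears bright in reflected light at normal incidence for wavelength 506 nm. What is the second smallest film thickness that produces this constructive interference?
2nt = (m − ½)λ with m = 2 → t = (m − ½)λ/(2n) = 248 nm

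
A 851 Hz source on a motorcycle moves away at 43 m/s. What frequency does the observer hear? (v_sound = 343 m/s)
f_obs = f·v/(v + v_s) = 756.2 Hz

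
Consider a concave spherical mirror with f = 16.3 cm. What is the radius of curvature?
R = 2|f| = 32.6 cm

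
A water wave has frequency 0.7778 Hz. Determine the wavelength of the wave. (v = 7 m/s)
λ = v/f = 9 m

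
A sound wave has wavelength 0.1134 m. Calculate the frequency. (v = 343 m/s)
f = v/λ = 3025 Hz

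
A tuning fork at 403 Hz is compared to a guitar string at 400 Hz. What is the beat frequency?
3 Hz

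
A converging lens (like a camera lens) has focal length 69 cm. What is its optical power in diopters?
P = 1/f = 1.449 D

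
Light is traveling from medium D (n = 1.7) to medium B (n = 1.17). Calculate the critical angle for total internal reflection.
θc = arcsin(n₂/n₁) = 43.49°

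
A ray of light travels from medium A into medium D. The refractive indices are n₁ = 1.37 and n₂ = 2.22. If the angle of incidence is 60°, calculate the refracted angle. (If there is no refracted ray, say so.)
sin θ₂ = (n₁/n₂)·sin θ₁ = 0.5344 → θ₂ = 32.31°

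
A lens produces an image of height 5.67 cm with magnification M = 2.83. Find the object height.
ho = |hi|/|M| = 2.004 cm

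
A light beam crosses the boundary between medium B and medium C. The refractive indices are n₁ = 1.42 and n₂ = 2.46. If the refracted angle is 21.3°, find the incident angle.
sin θ₁ = (n₂/n₁)·sin θ₂ → θ₁ = 39°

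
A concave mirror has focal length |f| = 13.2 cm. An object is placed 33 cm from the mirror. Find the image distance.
f = +13.2 cm (concave); 1/di = 1/f − 1/do → di = 22 cm (real image, in front of mirror)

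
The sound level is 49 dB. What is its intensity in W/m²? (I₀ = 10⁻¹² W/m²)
I = I₀·10^(β/10) = 7.94 × 10⁻⁸ W/m²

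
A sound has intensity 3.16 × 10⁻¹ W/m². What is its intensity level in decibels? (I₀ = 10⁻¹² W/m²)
β = 10·log₁₀(I/I₀) = 115 dB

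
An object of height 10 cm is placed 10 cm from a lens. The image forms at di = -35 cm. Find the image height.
hi = (-di/do) × ho = 35 cm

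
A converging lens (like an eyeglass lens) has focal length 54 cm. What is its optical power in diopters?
P = 1/f = 1.852 D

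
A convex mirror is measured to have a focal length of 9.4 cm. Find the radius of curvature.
R = 2|f| = 18.8 cm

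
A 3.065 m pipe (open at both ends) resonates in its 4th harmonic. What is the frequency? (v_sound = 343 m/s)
fₙ = nv/(2L) = 223.8 Hz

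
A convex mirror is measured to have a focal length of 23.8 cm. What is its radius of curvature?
R = 2|f| = 47.6 cm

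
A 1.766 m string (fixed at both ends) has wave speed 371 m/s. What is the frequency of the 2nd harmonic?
fₙ = nv/(2L) = 210.1 Hz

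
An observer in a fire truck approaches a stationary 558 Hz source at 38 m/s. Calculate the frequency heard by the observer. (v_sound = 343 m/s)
f_obs = f·(v + v_o)/v = 619.8 Hz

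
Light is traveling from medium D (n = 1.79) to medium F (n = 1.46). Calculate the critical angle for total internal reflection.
θc = arcsin(n₂/n₁) = 54.65°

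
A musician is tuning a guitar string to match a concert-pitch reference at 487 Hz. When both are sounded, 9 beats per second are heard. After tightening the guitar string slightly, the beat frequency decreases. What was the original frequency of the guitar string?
478 Hz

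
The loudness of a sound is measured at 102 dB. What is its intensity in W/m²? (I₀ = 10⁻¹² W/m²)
I = I₀·10^(β/10) = 1.58 × 10⁻² W/m²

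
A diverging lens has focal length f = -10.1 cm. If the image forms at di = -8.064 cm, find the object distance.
1/do = 1/f − 1/di → do = 40 cm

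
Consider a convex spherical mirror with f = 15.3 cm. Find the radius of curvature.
R = 2|f| = 30.6 cm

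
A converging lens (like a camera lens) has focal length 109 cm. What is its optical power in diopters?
P = 1/f = 0.9174 D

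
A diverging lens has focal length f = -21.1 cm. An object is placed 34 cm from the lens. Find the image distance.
1/di = 1/f − 1/do → di = -13.02 cm (virtual image)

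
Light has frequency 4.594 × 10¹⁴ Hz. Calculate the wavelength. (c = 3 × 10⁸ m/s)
λ = c/f = 653 nm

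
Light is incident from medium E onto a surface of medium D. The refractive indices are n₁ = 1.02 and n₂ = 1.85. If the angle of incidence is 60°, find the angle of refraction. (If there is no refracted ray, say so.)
sin θ₂ = (n₁/n₂)·sin θ₁ = 0.4775 → θ₂ = 28.52°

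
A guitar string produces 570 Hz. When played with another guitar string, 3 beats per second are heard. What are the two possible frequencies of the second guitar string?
f₂ = 570 ± 3 Hz → 573 Hz or 567 Hz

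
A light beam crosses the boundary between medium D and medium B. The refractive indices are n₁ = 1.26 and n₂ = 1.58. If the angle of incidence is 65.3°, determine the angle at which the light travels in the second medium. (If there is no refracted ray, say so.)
sin θ₂ = (n₁/n₂)·sin θ₁ = 0.7245 → θ₂ = 46.43°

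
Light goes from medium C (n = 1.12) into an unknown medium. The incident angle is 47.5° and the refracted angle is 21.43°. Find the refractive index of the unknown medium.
n₂ = n₁·sin θ₁ / sin θ₂ = 2.26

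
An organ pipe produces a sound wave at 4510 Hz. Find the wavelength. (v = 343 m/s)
λ = v/f = 0.07605 m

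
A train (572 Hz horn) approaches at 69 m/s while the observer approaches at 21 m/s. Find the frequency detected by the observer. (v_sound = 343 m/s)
f_obs = f·(v + v_o)/(v − v_s) = 759.9 Hz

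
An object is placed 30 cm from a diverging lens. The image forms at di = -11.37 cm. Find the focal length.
1/f = 1/do + 1/di → f = -18.31 cm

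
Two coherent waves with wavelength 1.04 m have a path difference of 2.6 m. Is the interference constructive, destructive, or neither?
destructive — path difference = 2.5λ, an odd multiple of λ/2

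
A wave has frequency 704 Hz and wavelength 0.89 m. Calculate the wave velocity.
v = fλ = 626.6 m/s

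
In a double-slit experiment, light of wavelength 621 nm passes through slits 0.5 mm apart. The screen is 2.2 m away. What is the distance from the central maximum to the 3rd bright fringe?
y = mλL/d = 8.197 mm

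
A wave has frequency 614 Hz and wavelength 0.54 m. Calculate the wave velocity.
v = fλ = 331.6 m/s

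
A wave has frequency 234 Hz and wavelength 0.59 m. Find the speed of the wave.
v = fλ = 138.1 m/s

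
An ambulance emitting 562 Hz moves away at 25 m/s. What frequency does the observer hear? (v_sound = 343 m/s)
f_obs = f·v/(v + v_s) = 523.8 Hz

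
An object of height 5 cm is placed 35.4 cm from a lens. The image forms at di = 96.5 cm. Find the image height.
hi = (-di/do) × ho = -13.63 cm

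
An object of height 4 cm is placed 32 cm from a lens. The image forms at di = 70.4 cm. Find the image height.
hi = (-di/do) × ho = -8.8 cm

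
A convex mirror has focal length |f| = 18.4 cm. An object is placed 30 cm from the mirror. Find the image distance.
f = −18.4 cm (convex); 1/di = 1/f − 1/do → di = -11.4 cm (virtual image, behind mirror)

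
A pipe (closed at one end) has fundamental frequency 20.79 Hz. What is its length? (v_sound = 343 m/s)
L = v/(4f₁) = 4.125 m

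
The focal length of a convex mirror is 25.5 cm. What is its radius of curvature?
R = 2|f| = 51 cm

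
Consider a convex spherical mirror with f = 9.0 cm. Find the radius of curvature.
R = 2|f| = 18 cm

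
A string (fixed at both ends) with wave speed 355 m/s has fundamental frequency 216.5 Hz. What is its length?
L = v/(2f₁) = 0.8199 m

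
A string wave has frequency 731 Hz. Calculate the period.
T = 1/f = 0.001368 s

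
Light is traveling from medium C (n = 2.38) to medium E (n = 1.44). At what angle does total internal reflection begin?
θc = arcsin(n₂/n₁) = 37.23°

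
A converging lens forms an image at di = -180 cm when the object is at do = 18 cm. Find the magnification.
M = −di/do = 10 (upright image)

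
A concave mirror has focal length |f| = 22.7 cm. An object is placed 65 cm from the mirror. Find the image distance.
f = +22.7 cm (concave); 1/di = 1/f − 1/do → di = 34.88 cm (real image, in front of mirror)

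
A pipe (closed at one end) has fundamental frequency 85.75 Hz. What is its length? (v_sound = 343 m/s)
L = v/(4f₁) = 1 m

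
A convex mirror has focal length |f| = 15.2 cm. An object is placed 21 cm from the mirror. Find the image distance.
f = −15.2 cm (convex); 1/di = 1/f − 1/do → di = -8.818 cm (virtual image, behind mirror)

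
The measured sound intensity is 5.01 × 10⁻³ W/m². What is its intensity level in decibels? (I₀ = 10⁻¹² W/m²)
β = 10·log₁₀(I/I₀) = 97 dB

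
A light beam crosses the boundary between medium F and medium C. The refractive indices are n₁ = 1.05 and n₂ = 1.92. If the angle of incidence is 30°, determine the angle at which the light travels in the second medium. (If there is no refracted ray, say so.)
sin θ₂ = (n₁/n₂)·sin θ₁ = 0.2734 → θ₂ = 15.87°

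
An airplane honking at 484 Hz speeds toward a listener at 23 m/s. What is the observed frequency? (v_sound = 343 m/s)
f_obs = f·v/(v − v_s) = 518.8 Hz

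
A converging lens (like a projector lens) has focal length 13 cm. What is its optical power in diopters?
P = 1/f = 7.692 D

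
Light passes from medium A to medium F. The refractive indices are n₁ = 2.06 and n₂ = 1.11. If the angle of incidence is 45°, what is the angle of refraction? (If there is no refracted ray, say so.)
sin θ₂ = (n₁/n₂)·sin θ₁ = 1.312 > 1, so there is no refracted ray — the light undergoes total internal reflection.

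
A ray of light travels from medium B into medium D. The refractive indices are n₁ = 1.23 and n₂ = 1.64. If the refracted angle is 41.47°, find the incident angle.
sin θ₁ = (n₂/n₁)·sin θ₂ → θ₁ = 62°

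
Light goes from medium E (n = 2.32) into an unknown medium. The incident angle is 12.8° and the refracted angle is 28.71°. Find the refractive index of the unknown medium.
n₂ = n₁·sin θ₁ / sin θ₂ = 1.07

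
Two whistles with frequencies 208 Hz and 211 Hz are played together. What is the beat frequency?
3 Hz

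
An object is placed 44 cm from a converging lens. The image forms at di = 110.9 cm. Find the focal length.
1/f = 1/do + 1/di → f = 31.5 cm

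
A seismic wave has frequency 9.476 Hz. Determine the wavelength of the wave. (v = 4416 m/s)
λ = v/f = 466 m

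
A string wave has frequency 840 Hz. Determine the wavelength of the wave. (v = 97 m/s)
λ = v/f = 0.1155 m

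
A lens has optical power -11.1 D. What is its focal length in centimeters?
f = 1/P = -9.009 cm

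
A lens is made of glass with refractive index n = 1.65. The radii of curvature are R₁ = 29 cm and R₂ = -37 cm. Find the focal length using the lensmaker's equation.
1/f = (n − 1)(1/R₁ − 1/R₂) → f = 25.01 cm (converging lens)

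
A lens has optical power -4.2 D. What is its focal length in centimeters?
f = 1/P = -23.81 cm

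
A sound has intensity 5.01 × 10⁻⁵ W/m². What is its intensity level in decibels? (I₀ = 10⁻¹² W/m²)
β = 10·log₁₀(I/I₀) = 77 dB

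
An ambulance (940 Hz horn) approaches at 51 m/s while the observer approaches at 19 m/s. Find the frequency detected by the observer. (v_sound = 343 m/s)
f_obs = f·(v + v_o)/(v − v_s) = 1165 Hz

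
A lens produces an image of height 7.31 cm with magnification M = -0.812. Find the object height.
ho = |hi|/|M| = 9.002 cm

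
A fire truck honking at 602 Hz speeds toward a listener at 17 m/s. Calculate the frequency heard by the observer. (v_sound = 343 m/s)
f_obs = f·v/(v − v_s) = 633.4 Hz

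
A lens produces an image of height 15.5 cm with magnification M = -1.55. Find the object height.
ho = |hi|/|M| = 10 cm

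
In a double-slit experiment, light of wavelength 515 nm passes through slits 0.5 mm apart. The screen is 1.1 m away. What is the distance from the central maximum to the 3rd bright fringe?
y = mλL/d = 3.399 mm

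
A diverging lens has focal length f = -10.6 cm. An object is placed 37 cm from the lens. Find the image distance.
1/di = 1/f − 1/do → di = -8.239 cm (virtual image)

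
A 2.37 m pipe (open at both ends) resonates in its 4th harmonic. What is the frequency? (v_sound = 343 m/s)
fₙ = nv/(2L) = 289.5 Hz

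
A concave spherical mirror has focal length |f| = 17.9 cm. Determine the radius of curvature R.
R = 2|f| = 35.8 cm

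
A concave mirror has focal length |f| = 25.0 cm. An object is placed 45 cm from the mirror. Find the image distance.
f = +25.0 cm (concave); 1/di = 1/f − 1/do → di = 56.25 cm (real image, in front of mirror)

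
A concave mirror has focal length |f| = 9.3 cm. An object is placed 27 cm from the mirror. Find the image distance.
f = +9.3 cm (concave); 1/di = 1/f − 1/do → di = 14.19 cm (real image, in front of mirror)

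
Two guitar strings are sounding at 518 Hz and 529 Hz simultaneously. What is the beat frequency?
11 Hz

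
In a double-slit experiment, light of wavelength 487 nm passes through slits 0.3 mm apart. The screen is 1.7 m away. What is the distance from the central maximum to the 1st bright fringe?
y = mλL/d = 2.76 mm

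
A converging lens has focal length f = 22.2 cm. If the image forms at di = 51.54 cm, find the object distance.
1/do = 1/f − 1/di → do = 39 cm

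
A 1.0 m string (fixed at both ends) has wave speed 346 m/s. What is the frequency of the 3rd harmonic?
fₙ = nv/(2L) = 519 Hz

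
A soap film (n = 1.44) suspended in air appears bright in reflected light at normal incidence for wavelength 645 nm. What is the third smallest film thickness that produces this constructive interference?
2nt = (m − ½)λ with m = 3 → t = (m − ½)λ/(2n) = 559.9 nm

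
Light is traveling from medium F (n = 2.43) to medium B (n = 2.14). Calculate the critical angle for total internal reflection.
θc = arcsin(n₂/n₁) = 61.72°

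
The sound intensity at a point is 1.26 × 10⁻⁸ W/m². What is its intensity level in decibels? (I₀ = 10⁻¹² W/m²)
β = 10·log₁₀(I/I₀) = 41 dB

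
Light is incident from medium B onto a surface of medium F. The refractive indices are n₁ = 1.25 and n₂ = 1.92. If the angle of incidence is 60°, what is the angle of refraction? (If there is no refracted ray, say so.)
sin θ₂ = (n₁/n₂)·sin θ₁ = 0.5638 → θ₂ = 34.32°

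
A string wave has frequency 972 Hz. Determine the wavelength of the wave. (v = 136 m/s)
λ = v/f = 0.1399 m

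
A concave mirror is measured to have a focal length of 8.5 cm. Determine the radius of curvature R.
R = 2|f| = 17 cm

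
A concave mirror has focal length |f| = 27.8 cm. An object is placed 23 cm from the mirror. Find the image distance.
f = +27.8 cm (concave); 1/di = 1/f − 1/do → di = -133.2 cm (virtual image, behind mirror)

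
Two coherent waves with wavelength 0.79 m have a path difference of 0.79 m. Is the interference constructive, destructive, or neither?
constructive — path difference = 1λ, a whole number of wavelengths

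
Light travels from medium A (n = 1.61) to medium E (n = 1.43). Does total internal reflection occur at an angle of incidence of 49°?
θc = arcsin(n₂/n₁) = 62.65°; 49° < θc, so no — the ray refracts.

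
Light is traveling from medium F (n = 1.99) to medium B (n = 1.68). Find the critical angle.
θc = arcsin(n₂/n₁) = 57.59°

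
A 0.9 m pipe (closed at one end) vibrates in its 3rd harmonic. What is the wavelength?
λₙ = 4L/n = 1.2 m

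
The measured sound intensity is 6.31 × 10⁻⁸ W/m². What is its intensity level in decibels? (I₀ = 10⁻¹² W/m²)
β = 10·log₁₀(I/I₀) = 48 dB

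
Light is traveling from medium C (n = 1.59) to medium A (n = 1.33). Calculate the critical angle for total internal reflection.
θc = arcsin(n₂/n₁) = 56.77°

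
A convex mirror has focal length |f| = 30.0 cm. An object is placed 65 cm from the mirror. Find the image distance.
f = −30.0 cm (convex); 1/di = 1/f − 1/do → di = -20.53 cm (virtual image, behind mirror)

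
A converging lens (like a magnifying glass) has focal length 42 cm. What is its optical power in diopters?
P = 1/f = 2.381 D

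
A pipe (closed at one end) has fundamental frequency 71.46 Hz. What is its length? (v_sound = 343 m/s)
L = v/(4f₁) = 1.2 m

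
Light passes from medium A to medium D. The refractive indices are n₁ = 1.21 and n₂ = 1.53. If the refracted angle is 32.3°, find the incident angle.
sin θ₁ = (n₂/n₁)·sin θ₂ → θ₁ = 42.51°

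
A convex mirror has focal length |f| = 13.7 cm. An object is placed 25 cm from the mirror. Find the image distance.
f = −13.7 cm (convex); 1/di = 1/f − 1/do → di = -8.85 cm (virtual image, behind mirror)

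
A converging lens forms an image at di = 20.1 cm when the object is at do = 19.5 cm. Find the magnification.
M = −di/do = -1.031 (inverted image)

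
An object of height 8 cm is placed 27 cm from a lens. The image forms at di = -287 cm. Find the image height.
hi = (-di/do) × ho = 85.04 cm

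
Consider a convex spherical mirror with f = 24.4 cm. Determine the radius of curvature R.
R = 2|f| = 48.8 cm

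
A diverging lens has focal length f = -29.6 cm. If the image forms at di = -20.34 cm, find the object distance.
1/do = 1/f − 1/di → do = 65.02 cm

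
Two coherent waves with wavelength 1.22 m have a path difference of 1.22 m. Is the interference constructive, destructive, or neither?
constructive — path difference = 1λ, a whole number of wavelengths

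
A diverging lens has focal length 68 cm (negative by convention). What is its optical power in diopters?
P = 1/f = -1.471 D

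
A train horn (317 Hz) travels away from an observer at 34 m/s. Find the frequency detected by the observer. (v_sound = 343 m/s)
f_obs = f·v/(v + v_s) = 288.4 Hz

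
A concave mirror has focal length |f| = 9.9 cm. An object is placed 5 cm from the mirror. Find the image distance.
f = +9.9 cm (concave); 1/di = 1/f − 1/do → di = -10.1 cm (virtual image, behind mirror)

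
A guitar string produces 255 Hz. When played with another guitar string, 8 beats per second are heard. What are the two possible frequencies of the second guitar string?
f₂ = 255 ± 8 Hz → 263 Hz or 247 Hz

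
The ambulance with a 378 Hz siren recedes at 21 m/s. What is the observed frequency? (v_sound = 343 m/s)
f_obs = f·v/(v + v_s) = 356.2 Hz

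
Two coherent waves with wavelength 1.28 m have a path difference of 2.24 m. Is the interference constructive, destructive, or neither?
neither (partial) — path difference = 1.75λ, neither a whole number of wavelengths nor an odd multiple of λ/2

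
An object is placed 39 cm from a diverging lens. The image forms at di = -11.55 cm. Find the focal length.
1/f = 1/do + 1/di → f = -16.41 cm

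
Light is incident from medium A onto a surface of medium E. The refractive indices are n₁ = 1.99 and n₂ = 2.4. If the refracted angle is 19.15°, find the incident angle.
sin θ₁ = (n₂/n₁)·sin θ₂ → θ₁ = 23.31°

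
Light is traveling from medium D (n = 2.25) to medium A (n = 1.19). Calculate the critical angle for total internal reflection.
θc = arcsin(n₂/n₁) = 31.93°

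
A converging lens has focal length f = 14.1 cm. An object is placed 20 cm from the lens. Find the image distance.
1/di = 1/f − 1/do → di = 47.8 cm (real image)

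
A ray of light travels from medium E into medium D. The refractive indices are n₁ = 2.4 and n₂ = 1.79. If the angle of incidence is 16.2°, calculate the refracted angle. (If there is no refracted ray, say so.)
sin θ₂ = (n₁/n₂)·sin θ₁ = 0.3741 → θ₂ = 21.97°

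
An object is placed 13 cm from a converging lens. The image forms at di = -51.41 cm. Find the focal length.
1/f = 1/do + 1/di → f = 17.4 cm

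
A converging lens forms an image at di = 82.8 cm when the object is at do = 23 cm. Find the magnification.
M = −di/do = -3.6 (inverted image)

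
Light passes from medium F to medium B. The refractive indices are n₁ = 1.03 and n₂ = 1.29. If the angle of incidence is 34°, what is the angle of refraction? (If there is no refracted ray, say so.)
sin θ₂ = (n₁/n₂)·sin θ₁ = 0.4465 → θ₂ = 26.52°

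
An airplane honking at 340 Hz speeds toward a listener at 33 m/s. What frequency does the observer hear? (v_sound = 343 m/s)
f_obs = f·v/(v − v_s) = 376.2 Hz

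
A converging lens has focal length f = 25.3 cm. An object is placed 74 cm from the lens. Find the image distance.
1/di = 1/f − 1/do → di = 38.44 cm (real image)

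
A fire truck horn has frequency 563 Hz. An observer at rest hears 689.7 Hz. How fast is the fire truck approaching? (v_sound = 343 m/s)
v_s = v·(1 − f/f_obs) = 63.01 m/s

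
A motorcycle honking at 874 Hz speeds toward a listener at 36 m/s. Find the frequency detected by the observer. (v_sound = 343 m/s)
f_obs = f·v/(v − v_s) = 976.5 Hz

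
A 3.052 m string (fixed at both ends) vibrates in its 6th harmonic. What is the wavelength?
λₙ = 2L/n = 1.017 m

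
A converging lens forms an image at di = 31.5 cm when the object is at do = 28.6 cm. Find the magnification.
M = −di/do = -1.101 (inverted image)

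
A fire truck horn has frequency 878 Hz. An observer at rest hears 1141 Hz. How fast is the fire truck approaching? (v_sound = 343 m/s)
v_s = v·(1 − f/f_obs) = 79.06 m/s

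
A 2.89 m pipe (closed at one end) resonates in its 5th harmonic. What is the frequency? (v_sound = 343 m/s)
fₙ = nv/(4L) = 148.4 Hz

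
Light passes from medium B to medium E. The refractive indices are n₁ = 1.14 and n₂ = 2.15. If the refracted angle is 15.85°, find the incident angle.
sin θ₁ = (n₂/n₁)·sin θ₂ → θ₁ = 31°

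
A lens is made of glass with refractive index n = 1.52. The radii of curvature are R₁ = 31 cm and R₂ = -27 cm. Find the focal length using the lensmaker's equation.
1/f = (n − 1)(1/R₁ − 1/R₂) → f = 27.75 cm (converging lens)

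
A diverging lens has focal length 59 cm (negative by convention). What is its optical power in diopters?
P = 1/f = -1.695 D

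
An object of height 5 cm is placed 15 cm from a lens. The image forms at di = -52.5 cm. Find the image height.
hi = (-di/do) × ho = 17.5 cm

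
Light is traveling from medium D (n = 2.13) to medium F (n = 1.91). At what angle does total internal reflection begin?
θc = arcsin(n₂/n₁) = 63.73°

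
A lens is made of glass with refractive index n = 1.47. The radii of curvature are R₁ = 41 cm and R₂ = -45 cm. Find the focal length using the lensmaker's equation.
1/f = (n − 1)(1/R₁ − 1/R₂) → f = 45.65 cm (converging lens)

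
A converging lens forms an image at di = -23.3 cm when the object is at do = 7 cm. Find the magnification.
M = −di/do = 3.329 (upright image)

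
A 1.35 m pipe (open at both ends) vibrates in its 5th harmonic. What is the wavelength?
λₙ = 2L/n = 0.54 m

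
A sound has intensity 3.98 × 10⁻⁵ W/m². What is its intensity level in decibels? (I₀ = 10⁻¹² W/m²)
β = 10·log₁₀(I/I₀) = 76 dB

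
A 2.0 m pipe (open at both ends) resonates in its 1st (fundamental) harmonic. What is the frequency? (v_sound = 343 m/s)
fₙ = nv/(2L) = 85.75 Hz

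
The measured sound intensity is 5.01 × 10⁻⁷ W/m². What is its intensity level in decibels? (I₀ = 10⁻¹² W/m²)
β = 10·log₁₀(I/I₀) = 57 dB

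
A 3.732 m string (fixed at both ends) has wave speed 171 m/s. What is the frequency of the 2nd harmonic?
fₙ = nv/(2L) = 45.82 Hz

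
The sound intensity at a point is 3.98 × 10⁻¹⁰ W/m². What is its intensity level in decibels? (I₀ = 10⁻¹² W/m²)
β = 10·log₁₀(I/I₀) = 26 dB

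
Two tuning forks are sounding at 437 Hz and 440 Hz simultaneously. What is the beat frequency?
3 Hz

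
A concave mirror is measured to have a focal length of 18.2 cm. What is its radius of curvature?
R = 2|f| = 36.4 cm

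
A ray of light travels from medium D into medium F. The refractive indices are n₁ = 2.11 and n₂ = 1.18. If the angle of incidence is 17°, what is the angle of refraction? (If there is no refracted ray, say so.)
sin θ₂ = (n₁/n₂)·sin θ₁ = 0.5228 → θ₂ = 31.52°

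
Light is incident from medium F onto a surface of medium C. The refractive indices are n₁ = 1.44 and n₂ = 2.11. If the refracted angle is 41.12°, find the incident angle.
sin θ₁ = (n₂/n₁)·sin θ₂ → θ₁ = 74.5°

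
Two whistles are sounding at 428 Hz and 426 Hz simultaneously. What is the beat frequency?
2 Hz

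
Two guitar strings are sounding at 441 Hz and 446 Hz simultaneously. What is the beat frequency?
5 Hz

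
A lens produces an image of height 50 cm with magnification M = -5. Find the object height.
ho = |hi|/|M| = 10 cm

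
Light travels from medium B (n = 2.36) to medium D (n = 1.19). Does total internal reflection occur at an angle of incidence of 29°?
θc = arcsin(n₂/n₁) = 30.28°; 29° < θc, so no — the ray refracts.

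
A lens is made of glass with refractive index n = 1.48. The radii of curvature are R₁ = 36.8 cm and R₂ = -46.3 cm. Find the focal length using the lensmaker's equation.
1/f = (n − 1)(1/R₁ − 1/R₂) → f = 42.72 cm (converging lens)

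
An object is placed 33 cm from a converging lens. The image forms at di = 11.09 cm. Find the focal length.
1/f = 1/do + 1/di → f = 8.301 cm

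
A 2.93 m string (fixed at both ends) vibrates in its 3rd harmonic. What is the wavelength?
λₙ = 2L/n = 1.953 m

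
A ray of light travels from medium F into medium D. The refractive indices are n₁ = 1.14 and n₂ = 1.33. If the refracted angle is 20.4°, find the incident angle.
sin θ₁ = (n₂/n₁)·sin θ₂ → θ₁ = 24°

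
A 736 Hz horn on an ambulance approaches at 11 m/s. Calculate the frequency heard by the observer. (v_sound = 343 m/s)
f_obs = f·v/(v − v_s) = 760.4 Hz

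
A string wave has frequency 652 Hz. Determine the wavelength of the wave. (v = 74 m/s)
λ = v/f = 0.1135 m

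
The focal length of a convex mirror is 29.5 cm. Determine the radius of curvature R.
R = 2|f| = 59 cm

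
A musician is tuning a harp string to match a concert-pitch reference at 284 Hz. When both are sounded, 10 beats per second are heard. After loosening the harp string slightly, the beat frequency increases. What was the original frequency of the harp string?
274 Hz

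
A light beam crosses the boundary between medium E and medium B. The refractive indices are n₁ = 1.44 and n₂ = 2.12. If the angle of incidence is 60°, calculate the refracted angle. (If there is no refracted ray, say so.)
sin θ₂ = (n₁/n₂)·sin θ₁ = 0.5882 → θ₂ = 36.03°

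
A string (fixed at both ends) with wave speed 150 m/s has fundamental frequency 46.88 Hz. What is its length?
L = v/(2f₁) = 1.6 m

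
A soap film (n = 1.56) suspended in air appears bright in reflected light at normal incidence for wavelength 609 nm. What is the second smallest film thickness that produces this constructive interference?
2nt = (m − ½)λ with m = 2 → t = (m − ½)λ/(2n) = 292.8 nm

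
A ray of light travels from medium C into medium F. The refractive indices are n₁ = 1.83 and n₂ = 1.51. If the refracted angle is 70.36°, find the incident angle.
sin θ₁ = (n₂/n₁)·sin θ₂ → θ₁ = 51°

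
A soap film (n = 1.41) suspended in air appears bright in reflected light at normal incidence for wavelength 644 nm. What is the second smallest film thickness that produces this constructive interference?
2nt = (m − ½)λ with m = 2 → t = (m − ½)λ/(2n) = 342.6 nm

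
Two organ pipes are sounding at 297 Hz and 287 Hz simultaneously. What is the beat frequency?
10 Hz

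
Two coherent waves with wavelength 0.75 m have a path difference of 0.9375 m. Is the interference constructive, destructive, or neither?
neither (partial) — path difference = 1.25λ, neither a whole number of wavelengths nor an odd multiple of λ/2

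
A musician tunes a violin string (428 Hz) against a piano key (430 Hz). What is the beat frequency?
2 Hz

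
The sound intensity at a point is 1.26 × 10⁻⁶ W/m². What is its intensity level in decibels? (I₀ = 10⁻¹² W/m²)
β = 10·log₁₀(I/I₀) = 61 dB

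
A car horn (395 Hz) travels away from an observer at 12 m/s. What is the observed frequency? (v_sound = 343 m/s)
f_obs = f·v/(v + v_s) = 381.6 Hz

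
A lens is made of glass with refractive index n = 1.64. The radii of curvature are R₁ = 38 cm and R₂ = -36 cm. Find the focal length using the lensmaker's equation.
1/f = (n − 1)(1/R₁ − 1/R₂) → f = 28.89 cm (converging lens)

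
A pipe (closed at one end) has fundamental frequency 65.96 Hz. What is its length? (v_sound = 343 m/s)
L = v/(4f₁) = 1.3 m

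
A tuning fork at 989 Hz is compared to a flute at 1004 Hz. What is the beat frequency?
15 Hz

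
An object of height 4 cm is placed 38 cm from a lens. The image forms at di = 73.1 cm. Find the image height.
hi = (-di/do) × ho = -7.695 cm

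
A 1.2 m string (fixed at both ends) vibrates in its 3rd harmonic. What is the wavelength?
λₙ = 2L/n = 0.8 m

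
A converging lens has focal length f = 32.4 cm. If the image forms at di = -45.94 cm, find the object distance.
1/do = 1/f − 1/di → do = 19 cm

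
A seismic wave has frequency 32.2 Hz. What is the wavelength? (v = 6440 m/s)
λ = v/f = 200 m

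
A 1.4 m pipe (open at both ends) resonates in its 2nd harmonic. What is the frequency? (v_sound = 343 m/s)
fₙ = nv/(2L) = 245 Hz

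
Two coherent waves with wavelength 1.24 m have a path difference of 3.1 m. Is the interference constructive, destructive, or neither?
destructive — path difference = 2.5λ, an odd multiple of λ/2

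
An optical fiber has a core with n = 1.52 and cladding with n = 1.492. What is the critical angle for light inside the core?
θc = arcsin(n_cladding/n_core) = 78.99°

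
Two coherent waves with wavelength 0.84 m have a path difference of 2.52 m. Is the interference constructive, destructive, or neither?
constructive — path difference = 3λ, a whole number of wavelengths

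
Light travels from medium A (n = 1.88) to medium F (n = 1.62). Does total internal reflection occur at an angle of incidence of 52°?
θc = arcsin(n₂/n₁) = 59.51°; 52° < θc, so no — the ray refracts.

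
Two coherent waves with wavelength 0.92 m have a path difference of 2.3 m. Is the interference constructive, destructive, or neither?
destructive — path difference = 2.5λ, an odd multiple of λ/2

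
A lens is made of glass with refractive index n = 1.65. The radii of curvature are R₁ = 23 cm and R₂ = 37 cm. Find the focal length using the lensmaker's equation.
1/f = (n − 1)(1/R₁ − 1/R₂) → f = 93.52 cm (converging lens)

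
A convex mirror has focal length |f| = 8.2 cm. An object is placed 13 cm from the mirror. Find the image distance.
f = −8.2 cm (convex); 1/di = 1/f − 1/do → di = -5.028 cm (virtual image, behind mirror)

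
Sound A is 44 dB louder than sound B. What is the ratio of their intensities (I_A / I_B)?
I_A/I_B = 10^(Δβ/10) = 25120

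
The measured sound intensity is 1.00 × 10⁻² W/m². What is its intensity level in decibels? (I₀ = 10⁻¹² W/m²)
β = 10·log₁₀(I/I₀) = 100 dB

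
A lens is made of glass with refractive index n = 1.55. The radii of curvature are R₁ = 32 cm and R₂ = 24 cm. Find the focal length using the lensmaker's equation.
1/f = (n − 1)(1/R₁ − 1/R₂) → f = -174.5 cm (diverging lens)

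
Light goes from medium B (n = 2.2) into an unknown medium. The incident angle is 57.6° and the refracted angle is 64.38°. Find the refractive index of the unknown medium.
n₂ = n₁·sin θ₁ / sin θ₂ = 2.06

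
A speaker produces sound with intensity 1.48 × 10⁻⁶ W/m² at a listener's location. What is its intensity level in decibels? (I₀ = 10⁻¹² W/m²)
β = 10·log₁₀(I/I₀) = 61.7 dB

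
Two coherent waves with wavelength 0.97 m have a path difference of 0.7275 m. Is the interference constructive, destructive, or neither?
neither (partial) — path difference = 0.75λ, neither a whole number of wavelengths nor an odd multiple of λ/2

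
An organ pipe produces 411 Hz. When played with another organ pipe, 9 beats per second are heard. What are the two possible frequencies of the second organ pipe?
f₂ = 411 ± 9 Hz → 420 Hz or 402 Hz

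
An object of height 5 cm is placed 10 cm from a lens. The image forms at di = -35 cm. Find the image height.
hi = (-di/do) × ho = 17.5 cm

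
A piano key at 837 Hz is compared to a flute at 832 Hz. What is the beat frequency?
5 Hz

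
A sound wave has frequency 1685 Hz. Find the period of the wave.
T = 1/f = 5.935 × 10⁻⁴ s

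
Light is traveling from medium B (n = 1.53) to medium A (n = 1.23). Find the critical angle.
θc = arcsin(n₂/n₁) = 53.51°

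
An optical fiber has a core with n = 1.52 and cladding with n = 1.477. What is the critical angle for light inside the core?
θc = arcsin(n_cladding/n_core) = 76.34°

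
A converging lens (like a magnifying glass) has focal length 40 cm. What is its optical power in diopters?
P = 1/f = 2.5 D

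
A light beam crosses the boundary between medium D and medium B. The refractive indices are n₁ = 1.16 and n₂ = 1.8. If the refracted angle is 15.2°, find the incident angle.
sin θ₁ = (n₂/n₁)·sin θ₂ → θ₁ = 24.01°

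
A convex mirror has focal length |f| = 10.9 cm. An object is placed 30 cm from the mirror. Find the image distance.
f = −10.9 cm (convex); 1/di = 1/f − 1/do → di = -7.995 cm (virtual image, behind mirror)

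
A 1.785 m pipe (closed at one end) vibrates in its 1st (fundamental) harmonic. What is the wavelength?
λₙ = 4L/n = 7.14 m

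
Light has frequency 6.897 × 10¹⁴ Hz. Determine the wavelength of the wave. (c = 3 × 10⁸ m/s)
λ = c/f = 435 nm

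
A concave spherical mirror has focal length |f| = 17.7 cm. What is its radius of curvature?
R = 2|f| = 35.4 cm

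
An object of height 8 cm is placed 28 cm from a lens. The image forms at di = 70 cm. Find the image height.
hi = (-di/do) × ho = -20 cm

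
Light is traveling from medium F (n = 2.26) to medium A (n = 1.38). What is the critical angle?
θc = arcsin(n₂/n₁) = 37.63°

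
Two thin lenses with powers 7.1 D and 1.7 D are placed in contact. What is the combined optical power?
P_total = P₁ + P₂ = 8.8 D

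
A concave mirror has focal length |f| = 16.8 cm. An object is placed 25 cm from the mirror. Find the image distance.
f = +16.8 cm (concave); 1/di = 1/f − 1/do → di = 51.22 cm (real image, in front of mirror)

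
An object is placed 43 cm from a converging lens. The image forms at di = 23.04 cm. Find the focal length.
1/f = 1/do + 1/di → f = 15 cm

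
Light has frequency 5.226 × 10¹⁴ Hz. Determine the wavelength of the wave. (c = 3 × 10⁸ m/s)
λ = c/f = 574.1 nm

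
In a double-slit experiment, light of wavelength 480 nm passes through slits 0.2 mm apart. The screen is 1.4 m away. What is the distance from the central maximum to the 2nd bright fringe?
y = mλL/d = 6.72 mm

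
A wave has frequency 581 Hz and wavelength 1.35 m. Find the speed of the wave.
v = fλ = 784.4 m/s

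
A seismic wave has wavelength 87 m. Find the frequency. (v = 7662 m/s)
f = v/λ = 88.07 Hz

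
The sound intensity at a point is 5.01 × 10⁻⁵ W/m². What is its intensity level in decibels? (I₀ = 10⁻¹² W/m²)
β = 10·log₁₀(I/I₀) = 77 dB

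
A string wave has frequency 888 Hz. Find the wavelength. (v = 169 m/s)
λ = v/f = 0.1903 m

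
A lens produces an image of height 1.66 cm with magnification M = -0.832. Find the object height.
ho = |hi|/|M| = 1.995 cm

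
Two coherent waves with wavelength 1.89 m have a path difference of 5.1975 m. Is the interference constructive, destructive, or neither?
neither (partial) — path difference = 2.75λ, neither a whole number of wavelengths nor an odd multiple of λ/2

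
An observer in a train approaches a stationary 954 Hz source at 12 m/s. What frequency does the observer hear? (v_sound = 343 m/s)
f_obs = f·(v + v_o)/v = 987.4 Hz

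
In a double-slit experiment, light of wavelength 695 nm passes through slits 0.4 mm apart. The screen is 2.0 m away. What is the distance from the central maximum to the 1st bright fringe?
y = mλL/d = 3.475 mm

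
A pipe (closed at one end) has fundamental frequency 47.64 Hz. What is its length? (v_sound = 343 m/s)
L = v/(4f₁) = 1.8 m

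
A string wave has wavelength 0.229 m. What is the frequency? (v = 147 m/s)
f = v/λ = 641.9 Hz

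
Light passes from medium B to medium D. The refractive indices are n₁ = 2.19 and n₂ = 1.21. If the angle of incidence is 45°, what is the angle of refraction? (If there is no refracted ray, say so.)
sin θ₂ = (n₁/n₂)·sin θ₁ = 1.28 > 1, so there is no refracted ray — the light undergoes total internal reflection.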